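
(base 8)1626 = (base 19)2a6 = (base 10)918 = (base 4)32112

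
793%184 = 57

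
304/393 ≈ 0.774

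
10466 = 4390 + 6076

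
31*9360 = 290160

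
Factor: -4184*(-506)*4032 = 2^10*3^2*7^1*11^1*23^1*523^1 = 8536163328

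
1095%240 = 135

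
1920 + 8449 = 10369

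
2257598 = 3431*658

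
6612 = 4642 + 1970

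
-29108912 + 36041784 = 6932872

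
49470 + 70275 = 119745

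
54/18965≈0.00285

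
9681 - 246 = 9435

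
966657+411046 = 1377703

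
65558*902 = 59133316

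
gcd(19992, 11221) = 49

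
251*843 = 211593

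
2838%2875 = 2838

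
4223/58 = 72 + 47/58 ≈ 72.81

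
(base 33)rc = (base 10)903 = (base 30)103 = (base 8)1607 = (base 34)qj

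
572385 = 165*3469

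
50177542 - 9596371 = 40581171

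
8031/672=2677/224 ≈ 11.95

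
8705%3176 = 2353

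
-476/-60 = 119/15 ≈ 7.93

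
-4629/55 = -84 - 9/55≈-84.16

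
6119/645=9 + 314/645 ≈ 9.49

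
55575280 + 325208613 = 380783893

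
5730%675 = 330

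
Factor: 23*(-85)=-1*5^1*17^1*23^1=-1955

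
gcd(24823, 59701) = 1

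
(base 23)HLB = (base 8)22417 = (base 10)9487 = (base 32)98F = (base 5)300422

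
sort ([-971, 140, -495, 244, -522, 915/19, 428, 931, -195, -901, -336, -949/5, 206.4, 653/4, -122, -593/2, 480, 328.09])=[-971, -901, -522, -495, -336, -593/2, -195, -949/5, -122, 915/19, 140, 653/4, 206.4, 244, 328.09, 428, 480, 931]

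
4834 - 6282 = -1448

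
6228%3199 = 3029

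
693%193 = 114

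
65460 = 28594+36866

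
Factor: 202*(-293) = -1*2^1*101^1*293^1 = -59186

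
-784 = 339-1123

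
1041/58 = 17 + 55/58 ≈ 17.95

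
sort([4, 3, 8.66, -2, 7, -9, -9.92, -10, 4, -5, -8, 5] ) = [-10, -9.92, -9, -8, -5, -2, 3, 4, 4, 5, 7, 8.66] 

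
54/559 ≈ 0.0966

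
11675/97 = 120 + 35/97 ≈ 120.36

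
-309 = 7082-7391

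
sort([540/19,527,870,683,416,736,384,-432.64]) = [-432.64,540/19,384,416,527,683,736,870]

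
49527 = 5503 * 9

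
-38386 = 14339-52725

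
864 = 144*6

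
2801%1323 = 155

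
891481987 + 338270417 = 1229752404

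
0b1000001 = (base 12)55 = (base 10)65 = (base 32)21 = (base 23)2j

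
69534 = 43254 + 26280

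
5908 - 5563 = 345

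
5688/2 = 2844 = 2844.00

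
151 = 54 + 97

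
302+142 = 444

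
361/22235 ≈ 0.0162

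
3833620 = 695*5516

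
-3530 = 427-3957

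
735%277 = 181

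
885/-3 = -295 = -295.00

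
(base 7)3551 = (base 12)912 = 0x51e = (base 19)3bi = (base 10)1310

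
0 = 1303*0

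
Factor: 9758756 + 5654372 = 2^3*23^1*211^1*397^1 = 15413128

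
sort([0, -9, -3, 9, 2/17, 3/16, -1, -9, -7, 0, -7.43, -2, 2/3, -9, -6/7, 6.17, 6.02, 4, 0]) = [-9, -9, -9, -7.43, -7, -3, -2, -1, -6/7, 0, 0, 0, 2/17, 3/16, 2/3, 4, 6.02, 6.17, 9]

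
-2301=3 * (-767)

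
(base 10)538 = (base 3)201221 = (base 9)657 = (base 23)109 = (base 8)1032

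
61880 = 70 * 884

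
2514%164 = 54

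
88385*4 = 353540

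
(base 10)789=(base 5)11124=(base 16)315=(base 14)405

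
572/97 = 5 + 87/97 ≈ 5.90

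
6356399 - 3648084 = 2708315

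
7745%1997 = 1754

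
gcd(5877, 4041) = 9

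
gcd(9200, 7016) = 8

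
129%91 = 38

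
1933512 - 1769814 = 163698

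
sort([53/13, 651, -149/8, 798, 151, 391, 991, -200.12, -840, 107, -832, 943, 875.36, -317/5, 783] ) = [-840, -832, -200.12, -317/5, -149/8, 53/13, 107, 151, 391, 651, 783, 798, 875.36, 943, 991] 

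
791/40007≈0.0198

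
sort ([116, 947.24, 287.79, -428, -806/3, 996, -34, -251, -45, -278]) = [-428, -278, -806/3, -251, -45, -34, 116, 287.79, 947.24, 996]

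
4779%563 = 275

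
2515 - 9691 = -7176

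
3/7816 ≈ 0.000384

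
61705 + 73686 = 135391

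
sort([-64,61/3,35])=[-64,61/3,35]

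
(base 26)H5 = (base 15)1EC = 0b110111111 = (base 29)FC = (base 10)447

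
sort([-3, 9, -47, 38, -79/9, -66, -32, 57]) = [-66, -47, -32, -79/9, -3, 9, 38, 57]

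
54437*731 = 39793447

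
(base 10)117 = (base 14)85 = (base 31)3o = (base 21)5c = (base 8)165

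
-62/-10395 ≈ 0.00596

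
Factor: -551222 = -1 * 2^1 * 7^1 * 39373^1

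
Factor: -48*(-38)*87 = 2^5*3^2*19^1*29^1 = 158688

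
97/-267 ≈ -0.363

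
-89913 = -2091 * 43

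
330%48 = 42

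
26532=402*66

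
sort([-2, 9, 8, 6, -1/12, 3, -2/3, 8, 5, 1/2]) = [-2, -2/3, -1/12, 1/2, 3, 5, 6, 8, 8, 9]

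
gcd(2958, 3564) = 6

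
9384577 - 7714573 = 1670004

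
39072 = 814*48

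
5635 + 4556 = 10191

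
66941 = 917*73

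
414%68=6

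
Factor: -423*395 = -1*3^2*5^1*47^1*79^1 = -167085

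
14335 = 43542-29207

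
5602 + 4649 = 10251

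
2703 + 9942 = 12645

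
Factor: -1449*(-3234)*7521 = 2^1*3^4*7^3*11^1*23^2*109^1 = 35243902386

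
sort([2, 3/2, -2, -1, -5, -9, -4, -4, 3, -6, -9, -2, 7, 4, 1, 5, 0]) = [-9, -9, -6, -5, -4, -4, -2, -2, -1, 0, 1, 3/2, 2, 3, 4, 5, 7]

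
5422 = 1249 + 4173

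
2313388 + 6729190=9042578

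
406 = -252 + 658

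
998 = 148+850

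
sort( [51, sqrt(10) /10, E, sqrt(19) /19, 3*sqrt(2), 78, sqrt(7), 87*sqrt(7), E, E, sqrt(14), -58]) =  [-58, sqrt(19) /19, sqrt(10) /10, sqrt(7), E, E, E, sqrt(14), 3*sqrt(2), 51, 78, 87*sqrt(7)]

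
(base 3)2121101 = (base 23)3de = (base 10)1900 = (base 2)11101101100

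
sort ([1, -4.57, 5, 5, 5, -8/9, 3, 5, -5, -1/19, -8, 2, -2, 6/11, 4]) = [-8, -5, -4.57, -2, -8/9, -1/19, 6/11, 1, 2, 3, 4, 5, 5, 5, 5]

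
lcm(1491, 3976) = 11928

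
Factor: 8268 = 2^2 * 3^1 * 13^1 * 53^1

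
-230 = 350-580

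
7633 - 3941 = 3692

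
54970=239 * 230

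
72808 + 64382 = 137190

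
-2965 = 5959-8924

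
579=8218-7639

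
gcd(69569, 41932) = 953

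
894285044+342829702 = 1237114746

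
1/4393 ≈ 0.000228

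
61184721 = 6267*9763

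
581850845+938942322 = 1520793167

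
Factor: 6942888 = 2^3*3^3*32143^1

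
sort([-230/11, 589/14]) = [-230/11, 589/14]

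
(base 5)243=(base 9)81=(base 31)2b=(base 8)111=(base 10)73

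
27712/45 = 615 + 37/45≈615.82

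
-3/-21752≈0.000138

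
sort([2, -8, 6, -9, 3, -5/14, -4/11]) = [-9, -8, -4/11, -5/14, 2, 3, 6]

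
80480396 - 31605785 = 48874611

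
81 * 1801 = 145881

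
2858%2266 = 592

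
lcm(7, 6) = 42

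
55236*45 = 2485620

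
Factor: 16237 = 13^1*1249^1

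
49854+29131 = 78985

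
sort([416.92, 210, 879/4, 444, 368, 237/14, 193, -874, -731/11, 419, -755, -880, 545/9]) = [-880, -874, -755, -731/11, 237/14, 545/9, 193, 210, 879/4, 368, 416.92, 419, 444]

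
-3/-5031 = 1/1677 ≈ 0.000596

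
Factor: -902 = -1*2^1*11^1*41^1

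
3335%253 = 46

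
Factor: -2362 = -1 * 2^1 * 1181^1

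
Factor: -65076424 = -1*2^3*7^1*1162079^1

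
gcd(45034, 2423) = 1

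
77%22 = 11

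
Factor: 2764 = 2^2 * 691^1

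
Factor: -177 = -1 * 3^1 * 59^1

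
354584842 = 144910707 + 209674135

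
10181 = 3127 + 7054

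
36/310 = 18/155 ≈ 0.116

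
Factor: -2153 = -1*2153^1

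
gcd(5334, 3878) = 14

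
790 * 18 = 14220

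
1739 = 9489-7750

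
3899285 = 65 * 59989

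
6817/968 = 7 + 41/968 ≈ 7.04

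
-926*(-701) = 649126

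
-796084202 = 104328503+-900412705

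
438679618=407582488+31097130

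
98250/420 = 3275/14 ≈ 233.93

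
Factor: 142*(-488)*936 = -1*2^7*3^2*13^1*61^1*71^1 = -64861056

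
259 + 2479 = 2738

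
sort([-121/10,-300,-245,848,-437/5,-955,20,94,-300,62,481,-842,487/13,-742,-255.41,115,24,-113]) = [-955,-842,-742,-300,-300,-255.41,-245,-113,-437/5,-121/10,20,24,487/13,62,94,115,481,848]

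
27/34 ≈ 0.794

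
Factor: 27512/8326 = 2^2 * 19^1 * 23^(-1) = 76/23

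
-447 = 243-690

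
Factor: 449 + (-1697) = -1*2^5*3^1*13^1 = -1248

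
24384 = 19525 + 4859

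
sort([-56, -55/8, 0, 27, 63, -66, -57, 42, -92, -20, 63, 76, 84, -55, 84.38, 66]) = [-92, -66, -57, -56, -55, -20, -55/8, 0, 27, 42, 63, 63, 66, 76, 84, 84.38]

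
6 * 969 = 5814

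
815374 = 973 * 838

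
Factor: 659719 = 17^1 * 151^1 * 257^1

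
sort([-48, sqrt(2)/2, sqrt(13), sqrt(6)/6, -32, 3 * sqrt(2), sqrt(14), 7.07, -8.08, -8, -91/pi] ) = [-48, -32, -91/pi, -8.08, -8, sqrt(6)/6, sqrt(2)/2, sqrt(13), sqrt(14), 3 * sqrt(2), 7.07] 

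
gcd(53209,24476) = 1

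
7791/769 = 10 + 101/769 ≈ 10.13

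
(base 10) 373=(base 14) 1c9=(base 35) an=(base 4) 11311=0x175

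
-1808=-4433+2625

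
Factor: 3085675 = 5^2*123427^1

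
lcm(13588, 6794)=13588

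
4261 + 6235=10496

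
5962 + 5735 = 11697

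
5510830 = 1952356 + 3558474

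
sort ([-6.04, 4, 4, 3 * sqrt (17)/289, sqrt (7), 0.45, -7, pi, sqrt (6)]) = [-7, -6.04, 3 * sqrt (17)/289, 0.45, sqrt (6), sqrt (7), pi, 4, 4]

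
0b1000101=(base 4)1011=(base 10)69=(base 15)49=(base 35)1y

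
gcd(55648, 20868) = 6956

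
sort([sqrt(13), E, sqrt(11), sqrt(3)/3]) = [sqrt(3)/3, E, sqrt(11), sqrt(13)]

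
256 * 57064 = 14608384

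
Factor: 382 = 2^1 * 191^1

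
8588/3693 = 2 + 1202/3693 ≈ 2.33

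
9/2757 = 3/919 ≈ 0.00326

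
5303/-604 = -8 - 471/604 ≈ -8.78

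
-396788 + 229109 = -167679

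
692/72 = 9 + 11/18 ≈ 9.61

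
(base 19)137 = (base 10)425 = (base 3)120202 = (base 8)651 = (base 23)ib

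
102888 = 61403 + 41485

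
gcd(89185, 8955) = 5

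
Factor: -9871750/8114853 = -1*2^1*3^(-1)*5^3*7^1*433^(-1)*5641^1*6247^(-1)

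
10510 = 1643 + 8867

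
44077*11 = 484847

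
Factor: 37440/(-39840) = -1 * 2^1 * 3^1 * 13^1 * 83^(-1) = -78/83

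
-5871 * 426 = -2501046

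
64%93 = 64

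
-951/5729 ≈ -0.166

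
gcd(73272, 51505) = 1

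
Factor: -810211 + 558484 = -1 * 3^1 * 7^1 * 11987^1 = -251727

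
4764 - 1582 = 3182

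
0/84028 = 0 = 0.00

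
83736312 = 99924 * 838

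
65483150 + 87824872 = 153308022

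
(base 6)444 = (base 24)74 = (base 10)172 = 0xac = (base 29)5r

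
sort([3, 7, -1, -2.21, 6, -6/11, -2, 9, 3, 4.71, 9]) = [-2.21, -2, -1, -6/11, 3, 3, 4.71, 6, 7, 9, 9]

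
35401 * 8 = 283208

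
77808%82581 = 77808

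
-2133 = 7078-9211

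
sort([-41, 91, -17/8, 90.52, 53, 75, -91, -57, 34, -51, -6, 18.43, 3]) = [-91, -57, -51, -41, -6, -17/8, 3, 18.43, 34, 53, 75, 90.52, 91]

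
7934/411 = 19 + 125/411 ≈ 19.30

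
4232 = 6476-2244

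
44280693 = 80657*549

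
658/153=4 + 46/153 ≈ 4.30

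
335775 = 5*67155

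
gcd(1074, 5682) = 6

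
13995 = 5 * 2799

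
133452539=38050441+95402098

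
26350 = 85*310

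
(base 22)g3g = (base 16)1e92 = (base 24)de2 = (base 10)7826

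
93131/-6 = -15521-5/6 ≈ -15521.83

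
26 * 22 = 572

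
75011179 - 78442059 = -3430880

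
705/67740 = 47/4516≈0.0104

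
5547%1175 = 847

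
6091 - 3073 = 3018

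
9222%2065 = 962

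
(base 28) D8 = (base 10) 372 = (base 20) IC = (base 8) 564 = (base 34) AW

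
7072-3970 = 3102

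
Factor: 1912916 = 2^2 * 103^1 * 4643^1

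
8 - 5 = 3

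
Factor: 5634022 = 2^1*2817011^1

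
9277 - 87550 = -78273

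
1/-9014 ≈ -0.000111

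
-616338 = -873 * 706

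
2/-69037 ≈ -0.0000290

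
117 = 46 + 71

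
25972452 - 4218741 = 21753711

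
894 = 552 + 342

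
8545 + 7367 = 15912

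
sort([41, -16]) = [-16, 41]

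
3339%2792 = 547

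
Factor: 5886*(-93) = -1*2^1*3^4*31^1*109^1 = -547398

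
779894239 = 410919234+368975005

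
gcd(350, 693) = 7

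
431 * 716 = 308596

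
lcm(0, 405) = 0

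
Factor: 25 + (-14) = 11^1 = 11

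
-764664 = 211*(-3624)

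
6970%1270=620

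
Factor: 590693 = 89^1 * 6637^1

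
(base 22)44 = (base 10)92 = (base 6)232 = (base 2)1011100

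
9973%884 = 249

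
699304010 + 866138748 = 1565442758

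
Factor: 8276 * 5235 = 2^2 * 3^1 * 5^1 * 349^1 * 2069^1 = 43324860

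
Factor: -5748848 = -1 * 2^4 * 7^1 * 51329^1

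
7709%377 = 169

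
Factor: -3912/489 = -1 * 2^3 = -8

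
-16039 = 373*(-43) 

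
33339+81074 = 114413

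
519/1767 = 173/589 ≈ 0.294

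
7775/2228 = 3 + 1091/2228 ≈ 3.49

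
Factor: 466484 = 2^2 * 139^1 * 839^1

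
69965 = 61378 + 8587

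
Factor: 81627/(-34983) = -1 * 3^(-1) * 7^1 = -7/3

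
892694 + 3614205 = 4506899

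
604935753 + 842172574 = 1447108327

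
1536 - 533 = 1003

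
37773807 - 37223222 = 550585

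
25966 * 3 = 77898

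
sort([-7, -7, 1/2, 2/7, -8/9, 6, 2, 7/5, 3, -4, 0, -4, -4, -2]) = [-7, -7, -4, -4, -4, -2, -8/9, 0, 2/7, 1/2, 7/5, 2, 3, 6]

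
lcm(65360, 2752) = 261440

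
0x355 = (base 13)508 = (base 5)11403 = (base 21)1jd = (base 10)853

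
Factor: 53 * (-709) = -1 * 53^1 * 709^1 = -37577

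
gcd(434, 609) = 7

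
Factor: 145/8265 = 3^(-1)*19^(-1) = 1/57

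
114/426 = 19/71 ≈ 0.268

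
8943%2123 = 451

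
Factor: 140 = 2^2*5^1*7^1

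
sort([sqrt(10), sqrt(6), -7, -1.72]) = [-7, -1.72, sqrt(6), sqrt(10)]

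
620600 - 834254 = -213654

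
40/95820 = 2/4791 ≈ 0.000417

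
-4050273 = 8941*(-453) 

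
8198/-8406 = -4099/4203 ≈ -0.975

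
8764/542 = 4382/271 ≈ 16.17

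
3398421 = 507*6703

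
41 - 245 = -204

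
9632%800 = 32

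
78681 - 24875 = 53806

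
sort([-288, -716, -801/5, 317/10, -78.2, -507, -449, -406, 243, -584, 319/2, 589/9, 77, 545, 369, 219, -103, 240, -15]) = [-716, -584, -507, -449, -406, -288, -801/5, -103, -78.2, -15, 317/10, 589/9, 77, 319/2, 219, 240, 243, 369, 545]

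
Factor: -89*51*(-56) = 2^3*3^1*7^1*17^1*89^1 = 254184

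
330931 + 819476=1150407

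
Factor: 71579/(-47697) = -1*3^(-1)*13^(-1)*31^1*1223^(-1)*2309^1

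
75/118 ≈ 0.636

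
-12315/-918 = 13 + 127/306 ≈ 13.42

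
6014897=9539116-3524219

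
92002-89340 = 2662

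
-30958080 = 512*(-60465)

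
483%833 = 483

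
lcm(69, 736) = 2208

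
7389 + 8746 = 16135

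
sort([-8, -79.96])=[-79.96, -8]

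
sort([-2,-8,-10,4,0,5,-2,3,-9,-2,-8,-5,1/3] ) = [-10,-9,-8,-8,-5,-2,-2,-2,0,1/3,3,4,5] 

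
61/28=2 + 5/28≈2.18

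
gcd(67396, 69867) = 7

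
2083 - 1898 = 185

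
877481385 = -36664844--914146229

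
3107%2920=187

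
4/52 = 1/13 ≈ 0.0769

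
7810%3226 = 1358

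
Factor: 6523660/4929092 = 5^1 * 7^ (-1) * 11^1 * 13^1 * 401^ (-1) * 439^ (-1) * 2281^1 = 1630915/1232273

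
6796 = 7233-437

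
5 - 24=-19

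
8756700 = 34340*255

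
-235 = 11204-11439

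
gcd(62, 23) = 1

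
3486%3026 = 460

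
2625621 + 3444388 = 6070009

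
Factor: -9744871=-1 * 9744871^1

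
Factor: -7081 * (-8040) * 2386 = 2^4 * 3^1 * 5^1 * 67^1 * 73^1 * 97^1 * 1193^1 = 135837938640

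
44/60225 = 4/5475 ≈ 0.000731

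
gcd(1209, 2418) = 1209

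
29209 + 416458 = 445667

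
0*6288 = 0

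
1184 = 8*148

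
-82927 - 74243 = -157170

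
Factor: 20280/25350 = 2^2 * 5^(-1) = 4/5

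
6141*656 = 4028496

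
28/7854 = 2/561 ≈ 0.00357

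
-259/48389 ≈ -0.00535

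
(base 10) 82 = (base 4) 1102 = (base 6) 214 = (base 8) 122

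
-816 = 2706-3522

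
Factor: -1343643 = -1 * 3^1 * 7^1 * 109^1 * 587^1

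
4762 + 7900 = 12662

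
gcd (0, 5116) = 5116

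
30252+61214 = 91466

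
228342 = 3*76114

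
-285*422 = -120270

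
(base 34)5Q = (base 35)5L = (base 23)8C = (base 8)304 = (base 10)196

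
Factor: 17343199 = 17343199^1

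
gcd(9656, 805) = 1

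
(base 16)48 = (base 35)22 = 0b1001000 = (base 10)72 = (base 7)132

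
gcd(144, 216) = 72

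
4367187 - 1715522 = 2651665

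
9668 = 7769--1899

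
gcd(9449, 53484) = 1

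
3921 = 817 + 3104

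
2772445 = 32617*85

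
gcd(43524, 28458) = 1674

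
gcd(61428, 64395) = 3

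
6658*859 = 5719222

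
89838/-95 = -945 - 63/95 ≈ -945.66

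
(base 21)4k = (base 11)95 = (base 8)150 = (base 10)104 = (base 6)252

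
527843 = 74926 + 452917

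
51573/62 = 831 + 51/62 ≈ 831.82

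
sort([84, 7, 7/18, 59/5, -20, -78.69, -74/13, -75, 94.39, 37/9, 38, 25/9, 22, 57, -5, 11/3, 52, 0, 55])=[-78.69, -75, -20, -74/13, -5, 0, 7/18, 25/9, 11/3, 37/9, 7, 59/5, 22, 38, 52, 55, 57, 84, 94.39]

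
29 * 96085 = 2786465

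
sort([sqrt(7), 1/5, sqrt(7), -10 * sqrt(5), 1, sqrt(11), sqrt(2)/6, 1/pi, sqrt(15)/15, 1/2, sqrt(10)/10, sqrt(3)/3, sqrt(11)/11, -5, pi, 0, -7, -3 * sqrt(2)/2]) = [-10 * sqrt(5), -7, -5, -3 * sqrt(2)/2, 0, 1/5, sqrt(2)/6, sqrt(15)/15, sqrt(11)/11, sqrt(10)/10, 1/pi, 1/2, sqrt(3)/3, 1, sqrt(7), sqrt(7), pi, sqrt(11)]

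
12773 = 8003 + 4770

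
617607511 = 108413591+509193920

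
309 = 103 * 3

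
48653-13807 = 34846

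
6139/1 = 6139 = 6139.00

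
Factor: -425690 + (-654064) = -1 * 2^1 * 3^1 * 13^1 * 109^1 * 127^1 = -1079754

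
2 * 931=1862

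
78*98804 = 7706712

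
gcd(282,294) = 6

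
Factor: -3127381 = -1*19^1*164599^1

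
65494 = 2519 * 26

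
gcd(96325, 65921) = 1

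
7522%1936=1714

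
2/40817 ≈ 0.0000490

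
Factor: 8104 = 2^3*1013^1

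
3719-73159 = -69440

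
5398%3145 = 2253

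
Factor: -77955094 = -1 * 2^1 * 7^1 * 73^1 * 83^1 * 919^1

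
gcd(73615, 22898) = 1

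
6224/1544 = 778/193 ≈ 4.03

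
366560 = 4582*80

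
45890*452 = 20742280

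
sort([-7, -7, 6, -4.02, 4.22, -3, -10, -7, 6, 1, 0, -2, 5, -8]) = [-10, -8, -7, -7, -7, -4.02, -3, -2, 0, 1, 4.22, 5, 6, 6]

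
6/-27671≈-0.000217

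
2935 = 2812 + 123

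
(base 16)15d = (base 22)fj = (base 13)20b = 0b101011101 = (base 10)349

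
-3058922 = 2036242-5095164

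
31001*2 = 62002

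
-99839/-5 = 19967 + 4/5 = 19967.80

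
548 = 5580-5032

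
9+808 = 817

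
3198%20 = 18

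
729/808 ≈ 0.902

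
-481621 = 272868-754489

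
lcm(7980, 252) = 23940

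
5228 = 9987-4759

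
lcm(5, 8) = 40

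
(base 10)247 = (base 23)ah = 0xf7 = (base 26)9d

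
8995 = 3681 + 5314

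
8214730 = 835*9838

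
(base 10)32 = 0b100000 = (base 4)200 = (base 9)35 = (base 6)52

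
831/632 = 1 + 199/632 ≈ 1.31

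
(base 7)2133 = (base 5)11014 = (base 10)759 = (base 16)2f7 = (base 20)1hj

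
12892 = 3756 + 9136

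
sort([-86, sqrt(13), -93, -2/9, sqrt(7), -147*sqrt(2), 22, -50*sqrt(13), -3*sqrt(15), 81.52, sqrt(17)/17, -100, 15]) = [-147*sqrt(2), -50*sqrt(13), -100, -93, -86, -3*sqrt(15), -2/9, sqrt(17)/17, sqrt(7), sqrt(13), 15, 22, 81.52]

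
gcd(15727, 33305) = 1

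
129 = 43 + 86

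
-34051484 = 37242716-71294200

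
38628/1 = 38628 = 38628.00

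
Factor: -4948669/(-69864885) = 3^(-2)*5^(-1)*11^1*449879^1*1552553^(-1)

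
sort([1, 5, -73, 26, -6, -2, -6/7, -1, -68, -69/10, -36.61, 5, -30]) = [-73, -68, -36.61, -30, -69/10, -6, -2, -1, -6/7, 1, 5, 5, 26]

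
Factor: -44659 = -1*17^1*37^1*71^1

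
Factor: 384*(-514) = -1*2^8*3^1*257^1 = -197376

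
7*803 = 5621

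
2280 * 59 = 134520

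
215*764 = 164260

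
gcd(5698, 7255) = 1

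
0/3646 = 0 = 0.00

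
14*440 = 6160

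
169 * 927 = 156663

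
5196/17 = 305 + 11/17 ≈ 305.65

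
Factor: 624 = 2^4*3^1*13^1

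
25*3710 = 92750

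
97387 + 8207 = 105594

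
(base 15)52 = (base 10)77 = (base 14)57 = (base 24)35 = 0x4d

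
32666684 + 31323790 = 63990474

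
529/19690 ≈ 0.0269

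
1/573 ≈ 0.00175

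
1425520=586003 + 839517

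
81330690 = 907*89670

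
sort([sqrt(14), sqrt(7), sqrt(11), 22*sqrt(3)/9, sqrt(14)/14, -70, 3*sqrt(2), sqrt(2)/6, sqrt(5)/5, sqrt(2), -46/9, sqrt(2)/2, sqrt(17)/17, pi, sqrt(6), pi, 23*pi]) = [-70, -46/9, sqrt(2)/6, sqrt(17)/17, sqrt(14)/14, sqrt(5)/5, sqrt(2)/2, sqrt(2), sqrt(6), sqrt(7), pi, pi, sqrt(11), sqrt(14), 22*sqrt(3)/9, 3*sqrt(2), 23*pi]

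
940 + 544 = 1484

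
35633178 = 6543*5446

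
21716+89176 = 110892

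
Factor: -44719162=-1*2^1*37^1*604313^1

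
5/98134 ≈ 0.0000510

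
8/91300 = 2/22825 ≈ 0.0000876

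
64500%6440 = 100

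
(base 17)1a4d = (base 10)7884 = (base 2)1111011001100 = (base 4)1323030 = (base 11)5a18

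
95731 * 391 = 37430821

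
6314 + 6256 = 12570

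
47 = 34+13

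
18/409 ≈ 0.0440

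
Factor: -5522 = -1 * 2^1 * 11^1 * 251^1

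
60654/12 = 5054 + 1/2 = 5054.50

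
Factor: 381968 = 2^4*23873^1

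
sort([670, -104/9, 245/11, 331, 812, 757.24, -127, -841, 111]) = [-841, -127, -104/9, 245/11, 111, 331, 670, 757.24, 812]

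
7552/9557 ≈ 0.790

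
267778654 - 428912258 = -161133604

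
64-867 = -803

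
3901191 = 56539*69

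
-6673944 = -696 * 9589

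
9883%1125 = 883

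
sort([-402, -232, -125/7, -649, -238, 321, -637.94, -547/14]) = [-649, -637.94, -402, -238, -232, -547/14, -125/7, 321]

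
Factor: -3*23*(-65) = 3^1*5^1*13^1*23^1 = 4485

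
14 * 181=2534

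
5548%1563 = 859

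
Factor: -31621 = -1 * 103^1 * 307^1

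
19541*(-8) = -156328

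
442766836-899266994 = -456500158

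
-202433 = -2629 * 77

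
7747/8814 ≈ 0.879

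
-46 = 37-83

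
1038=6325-5287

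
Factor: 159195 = 3^1*5^1*10613^1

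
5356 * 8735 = 46784660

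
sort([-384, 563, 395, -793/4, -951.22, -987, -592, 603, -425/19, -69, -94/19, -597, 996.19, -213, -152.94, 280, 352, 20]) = [-987, -951.22, -597, -592, -384, -213, -793/4, -152.94, -69, -425/19, -94/19, 20, 280, 352, 395, 563, 603, 996.19]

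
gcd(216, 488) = 8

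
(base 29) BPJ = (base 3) 111201012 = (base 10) 9995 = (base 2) 10011100001011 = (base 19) 18D1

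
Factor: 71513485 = 5^1 * 3557^1 * 4021^1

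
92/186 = 46/93 ≈ 0.495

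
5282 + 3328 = 8610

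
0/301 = 0 = 0.00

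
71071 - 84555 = -13484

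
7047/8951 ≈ 0.787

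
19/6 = 3 + 1/6 ≈ 3.17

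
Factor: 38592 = 2^6*3^2*67^1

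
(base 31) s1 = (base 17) 302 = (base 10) 869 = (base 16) 365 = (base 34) pj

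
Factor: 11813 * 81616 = 2^4 * 5101^1 * 11813^1 = 964129808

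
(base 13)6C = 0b1011010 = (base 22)42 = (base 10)90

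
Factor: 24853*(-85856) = -1*2^5*29^1*857^1*2683^1 = -2133779168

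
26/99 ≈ 0.263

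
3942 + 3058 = 7000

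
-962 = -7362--6400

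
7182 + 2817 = 9999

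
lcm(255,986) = 14790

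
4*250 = 1000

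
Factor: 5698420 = 2^2 * 5^1 * 7^1 * 13^1 * 31^1 * 101^1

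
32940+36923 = 69863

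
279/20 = 13 + 19/20 = 13.95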